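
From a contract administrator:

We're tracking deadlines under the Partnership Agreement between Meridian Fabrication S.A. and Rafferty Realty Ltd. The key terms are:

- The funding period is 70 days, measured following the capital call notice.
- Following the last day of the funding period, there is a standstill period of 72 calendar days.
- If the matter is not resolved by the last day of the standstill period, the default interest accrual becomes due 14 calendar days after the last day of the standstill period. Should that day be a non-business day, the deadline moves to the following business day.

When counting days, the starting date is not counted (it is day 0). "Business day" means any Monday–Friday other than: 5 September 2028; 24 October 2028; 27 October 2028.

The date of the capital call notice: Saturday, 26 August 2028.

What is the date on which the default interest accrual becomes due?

The last day of the funding period: 26 August 2028 + 70 days = 4 November 2028.
Adding 72 calendar days to 4 November 2028 gives 15 January 2029, which is the last day of the standstill period.
The date on which the default interest accrual becomes due: 15 January 2029 + 14 days = 29 January 2029. 29 January 2029 is a Monday and is not a listed holiday, so no roll-forward applies.

29 January 2029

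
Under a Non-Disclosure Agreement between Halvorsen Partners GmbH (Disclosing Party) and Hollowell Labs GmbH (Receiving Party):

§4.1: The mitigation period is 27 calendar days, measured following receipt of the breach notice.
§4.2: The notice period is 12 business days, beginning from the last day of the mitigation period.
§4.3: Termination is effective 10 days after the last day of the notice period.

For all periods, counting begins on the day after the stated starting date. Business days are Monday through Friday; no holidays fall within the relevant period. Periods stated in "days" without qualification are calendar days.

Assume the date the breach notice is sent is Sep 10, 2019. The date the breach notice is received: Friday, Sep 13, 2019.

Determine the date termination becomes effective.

Nov 7, 2019

The last day of the mitigation period: Sep 13, 2019 + 27 days = Oct 10, 2019.
From Thursday, Oct 10, 2019, 12 business days (Oct 11, Oct 14, Oct 15, Oct 16, …, Oct 24, Oct 25, Oct 28, skipping weekends) brings us to Monday, Oct 28, 2019, which is the last day of the notice period.
The date termination becomes effective: 10 calendar days after Oct 28, 2019 is Nov 7, 2019.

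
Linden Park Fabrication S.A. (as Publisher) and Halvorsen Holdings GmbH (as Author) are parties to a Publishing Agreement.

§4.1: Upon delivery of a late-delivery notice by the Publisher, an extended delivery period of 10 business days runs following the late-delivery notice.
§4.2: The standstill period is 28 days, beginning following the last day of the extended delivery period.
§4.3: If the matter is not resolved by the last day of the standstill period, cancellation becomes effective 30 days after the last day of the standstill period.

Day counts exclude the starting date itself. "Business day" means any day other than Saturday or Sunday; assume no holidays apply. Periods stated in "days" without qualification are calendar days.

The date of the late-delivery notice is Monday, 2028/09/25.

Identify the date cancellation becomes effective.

The last day of the extended delivery period: counting 10 business days from Monday, 2028/09/25 (Sep 26, Sep 27, Sep 28, Sep 29, Oct 2, Oct 3, Oct 4, Oct 5, Oct 6, Oct 9, skipping weekends) reaches Monday, 2028/10/09.
Adding 28 calendar days to 2028/10/09 gives 2028/11/06, which is the last day of the standstill period.
Adding 30 calendar days to 2028/11/06 gives 2028/12/06, which is the date cancellation becomes effective.

2028/12/06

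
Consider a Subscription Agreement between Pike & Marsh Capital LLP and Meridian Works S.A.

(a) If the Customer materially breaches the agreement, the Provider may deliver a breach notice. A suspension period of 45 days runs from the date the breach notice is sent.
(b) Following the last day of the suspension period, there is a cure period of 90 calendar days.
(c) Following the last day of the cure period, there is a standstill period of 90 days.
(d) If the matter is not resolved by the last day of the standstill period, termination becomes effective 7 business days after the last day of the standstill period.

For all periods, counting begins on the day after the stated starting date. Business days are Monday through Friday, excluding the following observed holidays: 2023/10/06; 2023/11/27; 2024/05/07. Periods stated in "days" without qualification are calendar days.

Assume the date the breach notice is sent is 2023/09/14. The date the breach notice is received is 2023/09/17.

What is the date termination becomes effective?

2024/05/08

The last day of the suspension period: 45 calendar days after 2023/09/14 is 2023/10/29.
Adding 90 calendar days to 2023/10/29 gives 2024/01/27, which is the last day of the cure period.
Adding 90 calendar days to 2024/01/27 gives 2024/04/26, which is the last day of the standstill period.
The date termination becomes effective: 7 business days after Friday, 2024/04/26, skipping weekends and the listed holiday on May 7 — Apr 29, Apr 30, May 1, May 2, May 3, May 6, May 8 — lands on Wednesday, 2024/05/08.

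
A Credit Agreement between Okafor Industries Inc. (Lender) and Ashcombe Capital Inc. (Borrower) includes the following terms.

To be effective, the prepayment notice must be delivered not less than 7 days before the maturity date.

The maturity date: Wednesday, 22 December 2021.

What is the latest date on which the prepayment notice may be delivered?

15 December 2021

Counting back 7 calendar days from 22 December 2021 gives 15 December 2021.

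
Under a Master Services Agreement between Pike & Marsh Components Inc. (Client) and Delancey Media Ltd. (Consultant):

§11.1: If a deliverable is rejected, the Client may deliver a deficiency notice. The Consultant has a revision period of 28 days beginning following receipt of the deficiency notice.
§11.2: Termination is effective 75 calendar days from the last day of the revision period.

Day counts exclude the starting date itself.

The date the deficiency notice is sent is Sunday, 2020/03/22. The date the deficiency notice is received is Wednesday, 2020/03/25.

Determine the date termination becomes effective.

The last day of the revision period: 2020/03/25 + 28 days = 2020/04/22.
The date termination becomes effective: 75 calendar days after 2020/04/22 is 2020/07/06.

2020/07/06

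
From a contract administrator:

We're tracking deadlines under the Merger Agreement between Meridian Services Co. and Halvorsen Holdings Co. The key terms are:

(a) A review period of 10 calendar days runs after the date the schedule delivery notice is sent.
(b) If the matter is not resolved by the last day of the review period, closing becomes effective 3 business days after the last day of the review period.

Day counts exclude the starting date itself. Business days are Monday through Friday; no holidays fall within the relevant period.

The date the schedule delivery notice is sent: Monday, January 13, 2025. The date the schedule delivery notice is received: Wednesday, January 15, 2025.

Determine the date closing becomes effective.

January 28, 2025

The last day of the review period: January 13, 2025 + 10 days = January 23, 2025.
From Thursday, January 23, 2025, 3 business days (Jan 24, Jan 27, Jan 28, skipping weekends) brings us to Tuesday, January 28, 2025, which is the date closing becomes effective.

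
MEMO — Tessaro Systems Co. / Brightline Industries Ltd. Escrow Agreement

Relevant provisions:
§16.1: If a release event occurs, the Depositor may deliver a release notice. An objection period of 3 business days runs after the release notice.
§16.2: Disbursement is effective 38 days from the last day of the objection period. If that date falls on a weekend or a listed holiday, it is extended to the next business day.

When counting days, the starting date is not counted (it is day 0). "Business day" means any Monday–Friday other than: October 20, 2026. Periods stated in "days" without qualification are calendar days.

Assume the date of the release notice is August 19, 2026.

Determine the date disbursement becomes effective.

The last day of the objection period: counting 3 business days from Wednesday, August 19, 2026 (Aug 20, Aug 21, Aug 24, skipping weekends) reaches Monday, August 24, 2026.
Adding 38 calendar days to August 24, 2026 gives October 1, 2026, which is the date disbursement becomes effective. October 1, 2026 is a Thursday and is not a listed holiday, so no roll-forward applies.

October 1, 2026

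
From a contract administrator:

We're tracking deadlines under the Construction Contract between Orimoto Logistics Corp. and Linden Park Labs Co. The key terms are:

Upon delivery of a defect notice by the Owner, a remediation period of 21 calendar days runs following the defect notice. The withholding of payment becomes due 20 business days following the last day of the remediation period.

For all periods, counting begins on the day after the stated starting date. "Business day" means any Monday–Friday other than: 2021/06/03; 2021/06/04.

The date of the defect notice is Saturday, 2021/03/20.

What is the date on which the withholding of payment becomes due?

2021/05/07

The last day of the remediation period: 2021/03/20 + 21 days = 2021/04/10.
The date on which the withholding of payment becomes due: 20 business days after Saturday, 2021/04/10, skipping weekends — Apr 12, Apr 13, Apr 14, Apr 15, …, May 5, May 6, May 7 — lands on Friday, 2021/05/07.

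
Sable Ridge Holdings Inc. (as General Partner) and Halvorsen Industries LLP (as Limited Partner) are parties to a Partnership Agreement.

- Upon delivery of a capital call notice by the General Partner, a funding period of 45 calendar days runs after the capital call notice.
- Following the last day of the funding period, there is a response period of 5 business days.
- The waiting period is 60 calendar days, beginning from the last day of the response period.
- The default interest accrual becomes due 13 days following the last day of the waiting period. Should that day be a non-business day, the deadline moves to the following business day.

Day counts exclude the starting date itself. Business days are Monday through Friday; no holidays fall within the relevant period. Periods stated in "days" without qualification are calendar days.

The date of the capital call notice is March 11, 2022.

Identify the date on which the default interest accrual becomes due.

July 14, 2022

The last day of the funding period: March 11, 2022 + 45 days = April 25, 2022.
From Monday, April 25, 2022, 5 business days (Apr 26, Apr 27, Apr 28, Apr 29, May 2, skipping weekends) brings us to Monday, May 2, 2022, which is the last day of the response period.
The last day of the waiting period: May 2, 2022 + 60 days = July 1, 2022.
The date on which the default interest accrual becomes due: July 1, 2022 + 13 days = July 14, 2022. July 14, 2022 is a Thursday, so no roll-forward applies.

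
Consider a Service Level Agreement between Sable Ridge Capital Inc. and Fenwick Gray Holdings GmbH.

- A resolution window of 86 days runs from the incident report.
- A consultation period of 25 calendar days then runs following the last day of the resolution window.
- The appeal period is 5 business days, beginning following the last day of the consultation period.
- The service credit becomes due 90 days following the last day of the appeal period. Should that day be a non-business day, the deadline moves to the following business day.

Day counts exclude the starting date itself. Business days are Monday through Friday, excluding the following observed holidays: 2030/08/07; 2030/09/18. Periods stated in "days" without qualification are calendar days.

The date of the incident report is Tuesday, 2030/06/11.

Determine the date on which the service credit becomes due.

2031/01/06

The last day of the resolution window: 86 calendar days after 2030/06/11 is 2030/09/05.
The last day of the consultation period: 2030/09/05 + 25 days = 2030/09/30.
From Monday, 2030/09/30, 5 business days (Oct 1, Oct 2, Oct 3, Oct 4, Oct 7, skipping weekends) brings us to Monday, 2030/10/07, which is the last day of the appeal period.
The date on which the service credit becomes due: 90 calendar days after 2030/10/07 is 2031/01/05. That falls on a Sunday, so it rolls to the next business day, Monday, 2031/01/06.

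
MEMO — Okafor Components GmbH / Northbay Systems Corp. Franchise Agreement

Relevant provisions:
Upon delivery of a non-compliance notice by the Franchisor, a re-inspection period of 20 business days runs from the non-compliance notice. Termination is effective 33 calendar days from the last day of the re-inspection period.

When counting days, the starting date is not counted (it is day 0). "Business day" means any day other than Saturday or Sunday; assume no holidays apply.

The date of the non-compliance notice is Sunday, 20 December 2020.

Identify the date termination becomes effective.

The last day of the re-inspection period: 20 business days after Sunday, 20 December 2020, skipping weekends — Dec 21, Dec 22, Dec 23, Dec 24, …, Jan 13, Jan 14, Jan 15 — lands on Friday, 15 January 2021.
The date termination becomes effective: 15 January 2021 + 33 days = 17 February 2021.

17 February 2021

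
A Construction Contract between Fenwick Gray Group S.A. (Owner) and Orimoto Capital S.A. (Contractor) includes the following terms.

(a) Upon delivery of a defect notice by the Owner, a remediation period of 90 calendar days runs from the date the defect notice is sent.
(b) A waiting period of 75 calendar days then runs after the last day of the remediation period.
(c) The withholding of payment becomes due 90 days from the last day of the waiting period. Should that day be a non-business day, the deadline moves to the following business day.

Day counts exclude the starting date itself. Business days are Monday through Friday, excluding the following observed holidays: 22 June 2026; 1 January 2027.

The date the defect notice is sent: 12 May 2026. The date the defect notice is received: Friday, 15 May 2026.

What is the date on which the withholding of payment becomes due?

Adding 90 calendar days to 12 May 2026 gives 10 August 2026, which is the last day of the remediation period.
The last day of the waiting period: 10 August 2026 + 75 days = 24 October 2026.
Adding 90 calendar days to 24 October 2026 gives 22 January 2027, which is the date on which the withholding of payment becomes due. 22 January 2027 is a Friday and is not a listed holiday, so no roll-forward applies.

22 January 2027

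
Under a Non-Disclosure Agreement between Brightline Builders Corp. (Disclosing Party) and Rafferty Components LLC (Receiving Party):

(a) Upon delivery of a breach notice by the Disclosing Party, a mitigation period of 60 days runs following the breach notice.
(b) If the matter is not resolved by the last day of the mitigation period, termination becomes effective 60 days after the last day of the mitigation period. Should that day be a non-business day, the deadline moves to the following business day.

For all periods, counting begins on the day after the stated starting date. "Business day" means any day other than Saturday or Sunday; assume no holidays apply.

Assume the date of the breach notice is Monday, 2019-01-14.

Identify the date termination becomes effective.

2019-05-14

Adding 60 calendar days to 2019-01-14 gives 2019-03-15, which is the last day of the mitigation period.
The date termination becomes effective: 2019-03-15 + 60 days = 2019-05-14. 2019-05-14 is a Tuesday, so no roll-forward applies.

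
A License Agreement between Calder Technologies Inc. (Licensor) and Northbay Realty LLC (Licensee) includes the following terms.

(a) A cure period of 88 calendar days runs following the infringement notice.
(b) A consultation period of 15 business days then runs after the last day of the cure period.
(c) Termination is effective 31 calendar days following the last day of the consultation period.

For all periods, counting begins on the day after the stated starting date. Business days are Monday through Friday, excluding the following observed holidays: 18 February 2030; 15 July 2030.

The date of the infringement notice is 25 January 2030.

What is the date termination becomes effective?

The last day of the cure period: 88 calendar days after 25 January 2030 is 23 April 2030.
The last day of the consultation period: counting 15 business days from Tuesday, 23 April 2030 (Apr 24, Apr 25, Apr 26, Apr 29, …, May 10, May 13, May 14, skipping weekends) reaches Tuesday, 14 May 2030.
Adding 31 calendar days to 14 May 2030 gives 14 June 2030, which is the date termination becomes effective.

14 June 2030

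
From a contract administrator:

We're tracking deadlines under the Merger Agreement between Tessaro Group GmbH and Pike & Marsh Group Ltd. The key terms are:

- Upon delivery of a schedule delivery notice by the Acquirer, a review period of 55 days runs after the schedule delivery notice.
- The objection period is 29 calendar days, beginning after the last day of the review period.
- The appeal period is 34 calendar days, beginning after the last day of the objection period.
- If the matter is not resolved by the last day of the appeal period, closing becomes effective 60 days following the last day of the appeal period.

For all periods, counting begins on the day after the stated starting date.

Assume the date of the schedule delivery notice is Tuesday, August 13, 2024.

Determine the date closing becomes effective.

February 7, 2025

The last day of the review period: 55 calendar days after August 13, 2024 is October 7, 2024.
Adding 29 calendar days to October 7, 2024 gives November 5, 2024, which is the last day of the objection period.
The last day of the appeal period: November 5, 2024 + 34 days = December 9, 2024.
The date closing becomes effective: December 9, 2024 + 60 days = February 7, 2025.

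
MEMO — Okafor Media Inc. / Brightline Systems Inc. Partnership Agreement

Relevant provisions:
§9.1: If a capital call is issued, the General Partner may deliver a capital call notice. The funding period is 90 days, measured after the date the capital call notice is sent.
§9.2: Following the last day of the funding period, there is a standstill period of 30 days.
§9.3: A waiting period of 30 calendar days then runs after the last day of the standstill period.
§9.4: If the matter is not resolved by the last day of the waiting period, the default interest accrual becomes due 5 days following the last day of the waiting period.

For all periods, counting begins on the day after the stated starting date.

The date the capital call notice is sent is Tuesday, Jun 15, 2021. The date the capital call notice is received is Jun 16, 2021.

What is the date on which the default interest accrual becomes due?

Nov 17, 2021

The last day of the funding period: Jun 15, 2021 + 90 days = Sep 13, 2021.
The last day of the standstill period: 30 calendar days after Sep 13, 2021 is Oct 13, 2021.
Adding 30 calendar days to Oct 13, 2021 gives Nov 12, 2021, which is the last day of the waiting period.
Adding 5 calendar days to Nov 12, 2021 gives Nov 17, 2021, which is the date on which the default interest accrual becomes due.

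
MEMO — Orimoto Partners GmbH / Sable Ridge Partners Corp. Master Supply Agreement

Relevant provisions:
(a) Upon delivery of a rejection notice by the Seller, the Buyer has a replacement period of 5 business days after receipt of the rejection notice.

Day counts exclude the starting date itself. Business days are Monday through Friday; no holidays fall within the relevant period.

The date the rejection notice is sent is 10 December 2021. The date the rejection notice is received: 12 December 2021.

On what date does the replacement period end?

17 December 2021

From Sunday, 12 December 2021, 5 business days (Dec 13, Dec 14, Dec 15, Dec 16, Dec 17, skipping weekends) brings us to Friday, 17 December 2021, which is the last day of the replacement period.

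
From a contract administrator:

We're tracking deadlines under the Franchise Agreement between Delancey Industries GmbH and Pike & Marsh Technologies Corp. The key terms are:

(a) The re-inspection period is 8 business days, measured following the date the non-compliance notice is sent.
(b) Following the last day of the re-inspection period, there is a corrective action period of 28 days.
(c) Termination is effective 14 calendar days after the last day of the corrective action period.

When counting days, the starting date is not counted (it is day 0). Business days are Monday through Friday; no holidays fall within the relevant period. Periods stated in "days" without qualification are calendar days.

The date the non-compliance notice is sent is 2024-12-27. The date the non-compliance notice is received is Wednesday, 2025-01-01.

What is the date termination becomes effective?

2025-02-19

From Friday, 2024-12-27, 8 business days (Dec 30, Dec 31, Jan 1, Jan 2, Jan 3, Jan 6, Jan 7, Jan 8, skipping weekends) brings us to Wednesday, 2025-01-08, which is the last day of the re-inspection period.
The last day of the corrective action period: 28 calendar days after 2025-01-08 is 2025-02-05.
Adding 14 calendar days to 2025-02-05 gives 2025-02-19, which is the date termination becomes effective.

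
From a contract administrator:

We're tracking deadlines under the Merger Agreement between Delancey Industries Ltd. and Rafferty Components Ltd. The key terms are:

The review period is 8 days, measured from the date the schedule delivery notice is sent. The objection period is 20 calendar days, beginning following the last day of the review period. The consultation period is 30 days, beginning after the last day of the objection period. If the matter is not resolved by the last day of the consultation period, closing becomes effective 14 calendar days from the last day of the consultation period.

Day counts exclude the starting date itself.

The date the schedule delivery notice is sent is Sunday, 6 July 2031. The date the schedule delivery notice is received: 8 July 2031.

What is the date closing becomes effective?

The last day of the review period: 6 July 2031 + 8 days = 14 July 2031.
The last day of the objection period: 14 July 2031 + 20 days = 3 August 2031.
The last day of the consultation period: 3 August 2031 + 30 days = 2 September 2031.
The date closing becomes effective: 2 September 2031 + 14 days = 16 September 2031.

16 September 2031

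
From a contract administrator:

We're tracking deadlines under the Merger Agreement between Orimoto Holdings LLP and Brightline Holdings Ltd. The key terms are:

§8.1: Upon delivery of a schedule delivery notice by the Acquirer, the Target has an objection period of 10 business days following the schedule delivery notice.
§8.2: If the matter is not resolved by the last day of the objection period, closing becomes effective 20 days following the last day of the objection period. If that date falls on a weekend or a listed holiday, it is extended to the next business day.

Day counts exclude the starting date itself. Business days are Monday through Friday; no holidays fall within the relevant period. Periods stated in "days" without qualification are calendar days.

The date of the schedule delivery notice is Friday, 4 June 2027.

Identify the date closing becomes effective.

The last day of the objection period: counting 10 business days from Friday, 4 June 2027 (Jun 7, Jun 8, Jun 9, Jun 10, Jun 11, Jun 14, Jun 15, Jun 16, Jun 17, Jun 18, skipping weekends) reaches Friday, 18 June 2027.
The date closing becomes effective: 18 June 2027 + 20 days = 8 July 2027. 8 July 2027 is a Thursday, so no roll-forward applies.

8 July 2027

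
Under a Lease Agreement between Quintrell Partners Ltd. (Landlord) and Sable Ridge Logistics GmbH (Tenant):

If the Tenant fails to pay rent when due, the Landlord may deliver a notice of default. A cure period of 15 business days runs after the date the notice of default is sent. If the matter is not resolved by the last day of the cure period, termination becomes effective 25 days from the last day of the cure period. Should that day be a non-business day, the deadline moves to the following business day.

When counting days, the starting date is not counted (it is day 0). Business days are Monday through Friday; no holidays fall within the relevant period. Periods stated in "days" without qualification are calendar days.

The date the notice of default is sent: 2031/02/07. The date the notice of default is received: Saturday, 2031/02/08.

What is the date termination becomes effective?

The last day of the cure period: counting 15 business days from Friday, 2031/02/07 (Feb 10, Feb 11, Feb 12, Feb 13, …, Feb 26, Feb 27, Feb 28, skipping weekends) reaches Friday, 2031/02/28.
The date termination becomes effective: 25 calendar days after 2031/02/28 is 2031/03/25. 2031/03/25 is a Tuesday, so no roll-forward applies.

2031/03/25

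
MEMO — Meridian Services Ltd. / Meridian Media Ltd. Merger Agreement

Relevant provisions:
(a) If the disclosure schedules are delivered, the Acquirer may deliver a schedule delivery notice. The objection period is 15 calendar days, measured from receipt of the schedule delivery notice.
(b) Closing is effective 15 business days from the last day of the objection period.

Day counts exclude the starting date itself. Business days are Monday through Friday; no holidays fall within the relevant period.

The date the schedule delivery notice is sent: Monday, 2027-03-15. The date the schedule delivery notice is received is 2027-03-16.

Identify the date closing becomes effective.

Adding 15 calendar days to 2027-03-16 gives 2027-03-31, which is the last day of the objection period.
The date closing becomes effective: counting 15 business days from Wednesday, 2027-03-31 (Apr 1, Apr 2, Apr 5, Apr 6, …, Apr 19, Apr 20, Apr 21, skipping weekends) reaches Wednesday, 2027-04-21.

2027-04-21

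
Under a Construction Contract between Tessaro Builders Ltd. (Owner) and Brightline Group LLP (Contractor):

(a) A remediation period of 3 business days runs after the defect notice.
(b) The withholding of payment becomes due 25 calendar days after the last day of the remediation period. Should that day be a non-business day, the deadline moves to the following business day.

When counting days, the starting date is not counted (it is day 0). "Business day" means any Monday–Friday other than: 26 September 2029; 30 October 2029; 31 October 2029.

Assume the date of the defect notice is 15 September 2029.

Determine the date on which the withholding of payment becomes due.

The last day of the remediation period: 3 business days after Saturday, 15 September 2029, skipping weekends — Sep 17, Sep 18, Sep 19 — lands on Wednesday, 19 September 2029.
The date on which the withholding of payment becomes due: 19 September 2029 + 25 days = 14 October 2029. That falls on a Sunday, so it rolls to the next business day, Monday, 15 October 2029.

15 October 2029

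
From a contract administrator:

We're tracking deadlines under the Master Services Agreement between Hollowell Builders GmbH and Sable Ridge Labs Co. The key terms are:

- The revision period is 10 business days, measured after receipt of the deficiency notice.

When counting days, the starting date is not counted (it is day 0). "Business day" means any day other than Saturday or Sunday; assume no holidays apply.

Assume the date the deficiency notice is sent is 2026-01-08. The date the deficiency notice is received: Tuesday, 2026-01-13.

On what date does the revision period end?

The last day of the revision period: counting 10 business days from Tuesday, 2026-01-13 (Jan 14, Jan 15, Jan 16, Jan 19, Jan 20, Jan 21, Jan 22, Jan 23, Jan 26, Jan 27, skipping weekends) reaches Tuesday, 2026-01-27.

2026-01-27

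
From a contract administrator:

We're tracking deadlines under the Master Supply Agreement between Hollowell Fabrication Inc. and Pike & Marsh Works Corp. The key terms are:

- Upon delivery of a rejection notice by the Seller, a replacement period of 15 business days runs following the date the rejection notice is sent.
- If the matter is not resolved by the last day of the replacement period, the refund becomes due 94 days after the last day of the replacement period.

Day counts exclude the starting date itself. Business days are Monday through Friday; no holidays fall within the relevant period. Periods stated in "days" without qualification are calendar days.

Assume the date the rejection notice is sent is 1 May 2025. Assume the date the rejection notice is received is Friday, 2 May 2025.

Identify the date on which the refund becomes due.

24 August 2025

The last day of the replacement period: counting 15 business days from Thursday, 1 May 2025 (May 2, May 5, May 6, May 7, …, May 20, May 21, May 22, skipping weekends) reaches Thursday, 22 May 2025.
Adding 94 calendar days to 22 May 2025 gives 24 August 2025, which is the date on which the refund becomes due.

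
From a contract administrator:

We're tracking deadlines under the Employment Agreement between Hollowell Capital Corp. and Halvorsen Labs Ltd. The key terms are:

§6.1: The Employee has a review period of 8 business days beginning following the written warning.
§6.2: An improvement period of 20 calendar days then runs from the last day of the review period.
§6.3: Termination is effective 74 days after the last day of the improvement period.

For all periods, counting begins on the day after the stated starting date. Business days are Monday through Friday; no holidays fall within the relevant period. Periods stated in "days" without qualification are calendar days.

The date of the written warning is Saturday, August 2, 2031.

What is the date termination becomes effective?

The last day of the review period: 8 business days after Saturday, August 2, 2031, skipping weekends — Aug 4, Aug 5, Aug 6, Aug 7, Aug 8, Aug 11, Aug 12, Aug 13 — lands on Wednesday, August 13, 2031.
The last day of the improvement period: August 13, 2031 + 20 days = September 2, 2031.
Adding 74 calendar days to September 2, 2031 gives November 15, 2031, which is the date termination becomes effective.

November 15, 2031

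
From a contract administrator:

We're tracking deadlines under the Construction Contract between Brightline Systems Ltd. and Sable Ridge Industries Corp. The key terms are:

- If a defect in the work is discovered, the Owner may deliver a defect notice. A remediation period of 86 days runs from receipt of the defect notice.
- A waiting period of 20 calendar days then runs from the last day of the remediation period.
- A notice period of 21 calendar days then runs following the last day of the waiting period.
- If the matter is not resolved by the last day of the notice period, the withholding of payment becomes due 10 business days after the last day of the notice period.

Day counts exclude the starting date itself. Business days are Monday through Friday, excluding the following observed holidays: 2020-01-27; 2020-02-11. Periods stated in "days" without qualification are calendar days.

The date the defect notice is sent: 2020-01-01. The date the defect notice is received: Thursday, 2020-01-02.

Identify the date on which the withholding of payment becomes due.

The last day of the remediation period: 2020-01-02 + 86 days = 2020-03-28.
Adding 20 calendar days to 2020-03-28 gives 2020-04-17, which is the last day of the waiting period.
The last day of the notice period: 2020-04-17 + 21 days = 2020-05-08.
The date on which the withholding of payment becomes due: counting 10 business days from Friday, 2020-05-08 (May 11, May 12, May 13, May 14, May 15, May 18, May 19, May 20, May 21, May 22, skipping weekends) reaches Friday, 2020-05-22.

2020-05-22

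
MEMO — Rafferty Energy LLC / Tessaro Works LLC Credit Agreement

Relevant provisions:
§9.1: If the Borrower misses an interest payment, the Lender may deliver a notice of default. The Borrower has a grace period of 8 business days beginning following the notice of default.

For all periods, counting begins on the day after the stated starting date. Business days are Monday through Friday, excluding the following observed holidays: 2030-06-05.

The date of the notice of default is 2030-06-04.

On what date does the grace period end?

2030-06-17

The last day of the grace period: counting 8 business days from Tuesday, 2030-06-04 (Jun 6, Jun 7, Jun 10, Jun 11, Jun 12, Jun 13, Jun 14, Jun 17, skipping weekends and the listed holiday on Jun 5) reaches Monday, 2030-06-17.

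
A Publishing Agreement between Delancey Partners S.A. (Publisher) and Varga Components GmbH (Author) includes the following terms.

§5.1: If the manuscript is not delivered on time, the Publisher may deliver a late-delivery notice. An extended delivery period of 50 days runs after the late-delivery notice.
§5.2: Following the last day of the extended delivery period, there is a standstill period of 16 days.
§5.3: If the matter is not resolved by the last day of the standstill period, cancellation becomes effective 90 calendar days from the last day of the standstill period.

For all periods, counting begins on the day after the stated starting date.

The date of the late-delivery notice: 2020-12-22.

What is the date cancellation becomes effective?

2021-05-27

Adding 50 calendar days to 2020-12-22 gives 2021-02-10, which is the last day of the extended delivery period.
The last day of the standstill period: 2021-02-10 + 16 days = 2021-02-26.
The date cancellation becomes effective: 2021-02-26 + 90 days = 2021-05-27.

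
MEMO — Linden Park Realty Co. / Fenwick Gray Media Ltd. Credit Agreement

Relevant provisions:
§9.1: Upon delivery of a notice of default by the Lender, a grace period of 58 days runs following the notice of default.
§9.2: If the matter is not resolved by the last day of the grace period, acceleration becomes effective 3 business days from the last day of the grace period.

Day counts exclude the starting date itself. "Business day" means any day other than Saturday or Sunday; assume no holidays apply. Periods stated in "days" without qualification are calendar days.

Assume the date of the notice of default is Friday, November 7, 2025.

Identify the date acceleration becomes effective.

January 7, 2026

Adding 58 calendar days to November 7, 2025 gives January 4, 2026, which is the last day of the grace period.
The date acceleration becomes effective: 3 business days after Sunday, January 4, 2026, skipping weekends — Jan 5, Jan 6, Jan 7 — lands on Wednesday, January 7, 2026.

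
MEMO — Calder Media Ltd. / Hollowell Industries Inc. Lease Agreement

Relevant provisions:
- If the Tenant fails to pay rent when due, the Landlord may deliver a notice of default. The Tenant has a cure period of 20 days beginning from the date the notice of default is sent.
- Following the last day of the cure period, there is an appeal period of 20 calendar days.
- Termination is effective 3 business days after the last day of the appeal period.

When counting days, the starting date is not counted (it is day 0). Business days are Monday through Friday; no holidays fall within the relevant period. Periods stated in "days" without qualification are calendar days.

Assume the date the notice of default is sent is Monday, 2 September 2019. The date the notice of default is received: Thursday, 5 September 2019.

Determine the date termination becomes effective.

The last day of the cure period: 20 calendar days after 2 September 2019 is 22 September 2019.
The last day of the appeal period: 22 September 2019 + 20 days = 12 October 2019.
The date termination becomes effective: 3 business days after Saturday, 12 October 2019, skipping weekends — Oct 14, Oct 15, Oct 16 — lands on Wednesday, 16 October 2019.

16 October 2019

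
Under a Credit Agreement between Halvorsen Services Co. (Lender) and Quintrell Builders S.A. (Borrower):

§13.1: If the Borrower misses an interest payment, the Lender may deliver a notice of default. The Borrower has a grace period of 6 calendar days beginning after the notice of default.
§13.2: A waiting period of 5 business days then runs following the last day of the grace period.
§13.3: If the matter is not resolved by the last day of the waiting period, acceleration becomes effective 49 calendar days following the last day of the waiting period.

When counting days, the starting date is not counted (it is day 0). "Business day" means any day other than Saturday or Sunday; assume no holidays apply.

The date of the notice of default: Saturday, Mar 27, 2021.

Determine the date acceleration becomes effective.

May 28, 2021

The last day of the grace period: 6 calendar days after Mar 27, 2021 is Apr 2, 2021.
The last day of the waiting period: 5 business days after Friday, Apr 2, 2021, skipping weekends — Apr 5, Apr 6, Apr 7, Apr 8, Apr 9 — lands on Friday, Apr 9, 2021.
The date acceleration becomes effective: Apr 9, 2021 + 49 days = May 28, 2021.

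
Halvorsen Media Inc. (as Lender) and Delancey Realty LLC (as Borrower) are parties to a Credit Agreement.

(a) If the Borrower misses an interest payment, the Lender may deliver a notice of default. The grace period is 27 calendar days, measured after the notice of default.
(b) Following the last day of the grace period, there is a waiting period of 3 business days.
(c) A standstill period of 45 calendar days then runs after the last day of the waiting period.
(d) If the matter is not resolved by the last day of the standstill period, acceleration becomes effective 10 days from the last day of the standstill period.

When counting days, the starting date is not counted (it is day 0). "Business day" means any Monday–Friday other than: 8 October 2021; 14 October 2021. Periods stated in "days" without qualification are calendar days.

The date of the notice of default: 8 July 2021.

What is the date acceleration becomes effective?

Adding 27 calendar days to 8 July 2021 gives 4 August 2021, which is the last day of the grace period.
From Wednesday, 4 August 2021, 3 business days (Aug 5, Aug 6, Aug 9, skipping weekends) brings us to Monday, 9 August 2021, which is the last day of the waiting period.
The last day of the standstill period: 9 August 2021 + 45 days = 23 September 2021.
Adding 10 calendar days to 23 September 2021 gives 3 October 2021, which is the date acceleration becomes effective.

3 October 2021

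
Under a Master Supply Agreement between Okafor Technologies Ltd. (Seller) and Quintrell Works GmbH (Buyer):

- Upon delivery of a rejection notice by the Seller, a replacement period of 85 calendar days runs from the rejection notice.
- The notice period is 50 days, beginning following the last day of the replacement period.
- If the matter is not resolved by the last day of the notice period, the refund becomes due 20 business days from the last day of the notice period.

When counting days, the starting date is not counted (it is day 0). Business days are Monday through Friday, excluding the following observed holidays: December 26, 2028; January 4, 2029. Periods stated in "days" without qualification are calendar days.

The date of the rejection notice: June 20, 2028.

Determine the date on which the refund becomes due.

The last day of the replacement period: 85 calendar days after June 20, 2028 is September 13, 2028.
Adding 50 calendar days to September 13, 2028 gives November 2, 2028, which is the last day of the notice period.
From Thursday, November 2, 2028, 20 business days (Nov 3, Nov 6, Nov 7, Nov 8, …, Nov 28, Nov 29, Nov 30, skipping weekends) brings us to Thursday, November 30, 2028, which is the date on which the refund becomes due.

November 30, 2028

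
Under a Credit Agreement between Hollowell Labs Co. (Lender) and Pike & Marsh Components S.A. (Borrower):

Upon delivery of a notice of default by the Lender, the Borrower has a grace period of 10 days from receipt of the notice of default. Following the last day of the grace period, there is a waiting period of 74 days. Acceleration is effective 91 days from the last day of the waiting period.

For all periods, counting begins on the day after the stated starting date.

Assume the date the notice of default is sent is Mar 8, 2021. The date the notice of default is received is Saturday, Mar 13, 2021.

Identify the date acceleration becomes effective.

The last day of the grace period: 10 calendar days after Mar 13, 2021 is Mar 23, 2021.
Adding 74 calendar days to Mar 23, 2021 gives Jun 5, 2021, which is the last day of the waiting period.
The date acceleration becomes effective: 91 calendar days after Jun 5, 2021 is Sep 4, 2021.

Sep 4, 2021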